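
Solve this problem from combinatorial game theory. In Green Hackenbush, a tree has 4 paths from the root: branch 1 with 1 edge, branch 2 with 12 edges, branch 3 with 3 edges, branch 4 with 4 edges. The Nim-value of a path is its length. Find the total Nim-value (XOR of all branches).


The tree has 4 branches from the ground vertex.
In Green Hackenbush, the Nim-value of a simple path of length k is k.
Branch 1: length 1, Nim-value = 1
Branch 2: length 12, Nim-value = 12
Branch 3: length 3, Nim-value = 3
Branch 4: length 4, Nim-value = 4
Total Nim-value = XOR of all branch values:
0 XOR 1 = 1
1 XOR 12 = 13
13 XOR 3 = 14
14 XOR 4 = 10
Nim-value of the tree = 10

10


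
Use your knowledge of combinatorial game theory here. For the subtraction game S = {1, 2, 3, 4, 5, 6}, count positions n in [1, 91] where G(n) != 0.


Subtraction set S = {1, 2, 3, 4, 5, 6}, so G(n) = n mod 7.
G(n) = 0 when n is a multiple of 7.
Multiples of 7 in [1, 91]: 13
N-positions (nonzero Grundy) = 91 - 13 = 78

78


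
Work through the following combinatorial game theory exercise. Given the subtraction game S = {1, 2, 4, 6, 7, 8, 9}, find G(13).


The subtraction set is S = {1, 2, 4, 6, 7, 8, 9}.
G(k) = mex{ G(k - s) : s in S, s <= k }. We compute iteratively: G(0) = 0.
G(1) = mex({0}) = 1
G(2) = mex({0, 1}) = 2
G(3) = mex({1, 2}) = 0
G(4) = mex({0, 2}) = 1
G(5) = mex({0, 1}) = 2
G(6) = mex({0, 1, 2}) = 3
G(7) = mex({0, 1, 2, 3}) = 4
G(8) = mex({0, 1, 2, 3, 4}) = 5
G(9) = mex({0, 1, 2, 4, 5}) = 3
G(10) = mex({0, 1, 2, 3, 5}) = 4
G(11) = mex({0, 1, 2, 3, 4}) = 5
G(12) = mex({0, 1, 2, 3, 4, 5}) = 6
G(13) = mex({1, 2, 3, 4, 5, 6}) = 0
Therefore G(13) = 0.

0


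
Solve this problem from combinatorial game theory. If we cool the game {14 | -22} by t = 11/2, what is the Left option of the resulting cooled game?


Original game: {14 | -22} (a switch {a | b} with a > b).
Cooling by t (for t below the temperature (a - b)/2 = 18) taxes each move by t: {a | b} cooled by t is {a - t | b + t}.
Cooling amount: t = 11/2
Cooled Left option: 14 - 11/2 = 17/2
Cooled Right option: -22 + 11/2 = -33/2
Cooled game: {17/2 | -33/2}
Left option = 17/2

17/2


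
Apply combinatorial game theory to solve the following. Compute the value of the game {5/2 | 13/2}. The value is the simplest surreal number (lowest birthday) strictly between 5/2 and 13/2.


Left options: {5/2}, max = 5/2
Right options: {13/2}, min = 13/2
All options are numbers and max(Left) < min(Right), so by the simplicity theorem the value is the simplest (earliest-born) number strictly between 5/2 and 13/2.
Integers 3 through 6 all lie strictly between 5/2 and 13/2.
Among integers, the simplest (lowest birthday = smallest |n|; 0 is born on day 0, +-n on day n) is 3.
No non-integer in the interval can be simpler: if x is a non-integer in the interval, then floor(x) or ceil(x) also lies in the interval (the interval contains an integer), and both are proper prefixes of x's sign expansion, i.e. born earlier. So the game value is 3.
Game value = 3

3


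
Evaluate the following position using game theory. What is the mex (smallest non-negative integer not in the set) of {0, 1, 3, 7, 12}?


Set = {0, 1, 3, 7, 12}
0 is in the set.
1 is in the set.
2 is NOT in the set. This is the mex.
mex = 2

2


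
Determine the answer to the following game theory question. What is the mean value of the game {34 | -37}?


Game = {34 | -37}, a switch {a | b} with numbers a > b.
Its thermograph has left wall a - t and right wall b + t, which meet at t = (a - b)/2, where both equal (a + b)/2. So the mast (mean value) is at (a + b)/2.
Mean = (34 + (-37))/2 = -3/2 = -3/2

-3/2


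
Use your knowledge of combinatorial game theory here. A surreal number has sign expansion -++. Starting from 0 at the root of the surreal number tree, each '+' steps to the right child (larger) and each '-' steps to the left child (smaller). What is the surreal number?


Sign expansion: -++
Rule: track bounds (lo, hi), initially (-inf, +inf). On '+', the current value becomes lo and we move to the simplest number in (value, hi): value + 1 if hi = +inf, otherwise the midpoint (value + hi)/2. On '-', the current value becomes hi and we move to value - 1 if lo = -inf, otherwise the midpoint (lo + value)/2.
Start at 0.
Step 1: sign = -, move left. Bounds: (-inf, 0). Value = -1
Step 2: sign = +, move right. Bounds: (-1, 0). Value = -1/2
Step 3: sign = +, move right. Bounds: (-1/2, 0). Value = -1/4
The surreal number with sign expansion -++ is -1/4.

-1/4


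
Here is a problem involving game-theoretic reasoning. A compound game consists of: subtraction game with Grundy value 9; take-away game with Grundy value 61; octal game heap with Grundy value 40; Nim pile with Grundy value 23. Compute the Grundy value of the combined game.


By the Sprague-Grundy theorem, the Grundy value of a sum of games is the XOR of individual Grundy values.
subtraction game: Grundy value = 9. Running XOR: 0 XOR 9 = 9
take-away game: Grundy value = 61. Running XOR: 9 XOR 61 = 52
octal game heap: Grundy value = 40. Running XOR: 52 XOR 40 = 28
Nim pile: Grundy value = 23. Running XOR: 28 XOR 23 = 11
The combined Grundy value is 11.

11


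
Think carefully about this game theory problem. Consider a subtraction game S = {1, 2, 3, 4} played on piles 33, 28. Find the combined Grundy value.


Subtraction set: {1, 2, 3, 4}
For this subtraction set, G(n) = n mod 5 (period = max + 1 = 5).
Pile 1 (size 33): G(33) = 33 mod 5 = 3
Pile 2 (size 28): G(28) = 28 mod 5 = 3
Total Grundy value = XOR of all: 3 XOR 3 = 0

0


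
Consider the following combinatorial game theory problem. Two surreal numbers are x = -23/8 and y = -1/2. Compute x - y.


x = -23/8, y = -1/2
Converting to common denominator: 8
x = -23/8, y = -4/8
x - y = -23/8 - -1/2 = -19/8

-19/8


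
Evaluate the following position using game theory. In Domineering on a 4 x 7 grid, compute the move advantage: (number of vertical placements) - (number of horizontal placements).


Board is 4 x 7 (rows x cols).
Left (vertical) placements: (rows-1) * cols = 3 * 7 = 21
Right (horizontal) placements: rows * (cols-1) = 4 * 6 = 24
Advantage = Left - Right = 21 - 24 = -3

-3


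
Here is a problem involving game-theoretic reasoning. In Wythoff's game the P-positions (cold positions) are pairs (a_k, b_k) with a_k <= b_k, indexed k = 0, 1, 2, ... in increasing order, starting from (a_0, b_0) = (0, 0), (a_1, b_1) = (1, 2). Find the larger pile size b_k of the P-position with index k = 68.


By Wythoff's theorem, a_k = floor(k * phi) and b_k = floor(k * phi^2) = a_k + k, where phi = (1 + sqrt(5))/2 is the golden ratio.
phi = (1 + sqrt(5))/2 = 1.618034
phi^2 = phi + 1 = 2.618034
k = 68
k * phi^2 = 68 * 2.618034 = 178.026311
b_68 = floor(k * phi^2) = 178 (check: a_68 + k = 110 + 68 = 178)

178


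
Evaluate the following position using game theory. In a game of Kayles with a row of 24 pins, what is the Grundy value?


Kayles: a move removes 1 or 2 adjacent pins from a contiguous row.
Removing pins from a row of k leaves two independent rows (a, b) with a + b = k - 1 (one pin) or a + b = k - 2 (two pins); an end removal gives a = 0.
By Sprague-Grundy, G(k) = mex{ G(a) XOR G(b) } over all these splits. G(0) = 0.
G(1): splits (0,0):0^0=0 -> mex({0}) = 1
G(2): splits (0,1):0^1=1 (0,0):0^0=0 -> mex({0, 1}) = 2
G(3): splits (0,2):0^2=2 (1,1):1^1=0 (0,1):0^1=1 -> mex({0, 1, 2}) = 3
G(4): splits (0,3):0^3=3 (1,2):1^2=3 (0,2):0^2=2 (1,1):1^1=0 -> mex({0, 2, 3}) = 1
G(5): splits (0,4):0^1=1 (1,3):1^3=2 (2,2):2^2=0 (0,3):0^3=3 (1,2):1^2=3 -> mex({0, 1, 2, 3}) = 4
G(6) = mex({0, 1, 2, 4}) = 3
G(7) = mex({0, 1, 3, 4, 5}) = 2
G(8) = mex({0, 2, 3, 5, 6}) = 1
G(9) = mex({0, 1, 2, 3, 6, 7}) = 4
G(10) = mex({0, 1, 3, 4, 5, 7}) = 2
G(11) = mex({0, 1, 2, 3, 4, 5}) = 6
G(12) = mex({0, 1, 2, 3, 5, 6, 7}) = 4
G(13) = mex({0, 2, 3, 4, 6, 7}) = 1
G(14) = mex({0, 1, 4, 5, 6, 7}) = 2
G(15) = mex({0, 1, 2, 3, 4, 5, 6}) = 7
G(16) = mex({0, 2, 3, 5, 6, 7}) = 1
G(17) = mex({0, 1, 2, 3, 5, 6, 7}) = 4
G(18) = mex({0, 1, 2, 4, 5, 6}) = 3
G(19) = mex({0, 1, 3, 4, 5, 7}) = 2
G(20) = mex({0, 2, 3, 4, 5, 6, 7}) = 1
G(21) = mex({0, 1, 2, 3, 5, 6, 7}) = 4
G(22) = mex({0, 1, 2, 3, 4, 5, 7}) = 6
G(23) = mex({0, 1, 2, 3, 4, 5, 6}) = 7
G(24) = mex({0, 1, 2, 3, 5, 6, 7}) = 4
Therefore G(24) = 4.

4


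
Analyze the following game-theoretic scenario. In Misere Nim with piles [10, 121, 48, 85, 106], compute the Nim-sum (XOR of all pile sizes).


We need the XOR (exclusive or) of all pile sizes.
After XOR-ing pile 1 (size 10): 0 XOR 10 = 10
After XOR-ing pile 2 (size 121): 10 XOR 121 = 115
After XOR-ing pile 3 (size 48): 115 XOR 48 = 67
After XOR-ing pile 4 (size 85): 67 XOR 85 = 22
After XOR-ing pile 5 (size 106): 22 XOR 106 = 124
The Nim-value of this position is 124.

124


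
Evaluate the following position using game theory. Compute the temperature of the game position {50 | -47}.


The game is {50 | -47}, a switch {a | b} with numbers a > b.
Cooling {a | b} by t gives {a - t | b + t}, which stops being hot when a - t = b + t, i.e. at t = (a - b)/2. So the temperature of a switch is (a - b)/2.
Temperature = (Left option - Right option) / 2
= (50 - (-47)) / 2
= 97 / 2
= 97/2

97/2


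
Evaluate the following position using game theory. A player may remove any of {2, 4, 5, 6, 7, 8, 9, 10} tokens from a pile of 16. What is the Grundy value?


The subtraction set is S = {2, 4, 5, 6, 7, 8, 9, 10}.
G(k) = mex{ G(k - s) : s in S, s <= k }. We compute iteratively: G(0) = 0.
G(1) = mex({}) = 0
G(2) = mex({0}) = 1
G(3) = mex({0}) = 1
G(4) = mex({0, 1}) = 2
G(5) = mex({0, 1}) = 2
G(6) = mex({0, 1, 2}) = 3
G(7) = mex({0, 1, 2}) = 3
G(8) = mex({0, 1, 2, 3}) = 4
G(9) = mex({0, 1, 2, 3}) = 4
G(10) = mex({0, 1, 2, 3, 4}) = 5
G(11) = mex({0, 1, 2, 3, 4}) = 5
G(12) = mex({1, 2, 3, 4, 5}) = 0
G(13) = mex({1, 2, 3, 4, 5}) = 0
G(14) = mex({0, 2, 3, 4, 5}) = 1
G(15) = mex({0, 2, 3, 4, 5}) = 1
G(16) = mex({0, 1, 3, 4, 5}) = 2
Therefore G(16) = 2.

2


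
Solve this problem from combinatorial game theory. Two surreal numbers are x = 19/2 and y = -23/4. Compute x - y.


x = 19/2, y = -23/4
Converting to common denominator: 4
x = 38/4, y = -23/4
x - y = 19/2 - -23/4 = 61/4

61/4


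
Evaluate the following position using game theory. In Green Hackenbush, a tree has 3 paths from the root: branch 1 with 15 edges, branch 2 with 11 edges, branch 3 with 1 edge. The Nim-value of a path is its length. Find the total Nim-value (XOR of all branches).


The tree has 3 branches from the ground vertex.
In Green Hackenbush, the Nim-value of a simple path of length k is k.
Branch 1: length 15, Nim-value = 15
Branch 2: length 11, Nim-value = 11
Branch 3: length 1, Nim-value = 1
Total Nim-value = XOR of all branch values:
0 XOR 15 = 15
15 XOR 11 = 4
4 XOR 1 = 5
Nim-value of the tree = 5

5


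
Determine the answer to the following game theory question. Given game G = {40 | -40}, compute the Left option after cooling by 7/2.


Original game: {40 | -40} (a switch {a | b} with a > b).
Cooling by t (for t below the temperature (a - b)/2 = 40) taxes each move by t: {a | b} cooled by t is {a - t | b + t}.
Cooling amount: t = 7/2
Cooled Left option: 40 - 7/2 = 73/2
Cooled Right option: -40 + 7/2 = -73/2
Cooled game: {73/2 | -73/2}
Left option = 73/2

73/2


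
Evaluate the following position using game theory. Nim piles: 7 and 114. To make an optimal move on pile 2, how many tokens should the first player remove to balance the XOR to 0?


Piles: 7 and 114
Current XOR: 7 XOR 114 = 117 (non-zero, so this is an N-position).
To make the XOR zero, we need to find a move that balances the piles.
For pile 2 (size 114): target = 114 XOR 117 = 7
We reduce pile 2 from 114 to 7.
Tokens removed: 114 - 7 = 107
Verification: 7 XOR 7 = 0

107


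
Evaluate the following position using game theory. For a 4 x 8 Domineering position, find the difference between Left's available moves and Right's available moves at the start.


Board is 4 x 8 (rows x cols).
Left (vertical) placements: (rows-1) * cols = 3 * 8 = 24
Right (horizontal) placements: rows * (cols-1) = 4 * 7 = 28
Advantage = Left - Right = 24 - 28 = -4

-4


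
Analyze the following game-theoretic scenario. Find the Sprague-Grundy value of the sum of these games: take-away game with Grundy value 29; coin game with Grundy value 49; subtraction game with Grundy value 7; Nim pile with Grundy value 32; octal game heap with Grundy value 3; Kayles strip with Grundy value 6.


By the Sprague-Grundy theorem, the Grundy value of a sum of games is the XOR of individual Grundy values.
take-away game: Grundy value = 29. Running XOR: 0 XOR 29 = 29
coin game: Grundy value = 49. Running XOR: 29 XOR 49 = 44
subtraction game: Grundy value = 7. Running XOR: 44 XOR 7 = 43
Nim pile: Grundy value = 32. Running XOR: 43 XOR 32 = 11
octal game heap: Grundy value = 3. Running XOR: 11 XOR 3 = 8
Kayles strip: Grundy value = 6. Running XOR: 8 XOR 6 = 14
The combined Grundy value is 14.

14


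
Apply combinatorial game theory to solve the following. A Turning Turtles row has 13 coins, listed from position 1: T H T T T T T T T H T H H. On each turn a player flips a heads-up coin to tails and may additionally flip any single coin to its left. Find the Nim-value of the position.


Coins: T H T T T T T T T H T H H
Key fact: a single head at position k behaves exactly like a Nim heap of size k (turning it to T and optionally flipping a coin at j < k corresponds to moving the heap from k to j, or to 0), and heads combine as a disjunctive sum (two heads at the same place would cancel, matching j XOR j = 0). So the Nim-value is the XOR of the 1-indexed positions of the heads.
Face-up positions (1-indexed): [2, 10, 12, 13]
XOR 0 with 2: 0 XOR 2 = 2
XOR 2 with 10: 2 XOR 10 = 8
XOR 8 with 12: 8 XOR 12 = 4
XOR 4 with 13: 4 XOR 13 = 9
Nim-value = 9

9


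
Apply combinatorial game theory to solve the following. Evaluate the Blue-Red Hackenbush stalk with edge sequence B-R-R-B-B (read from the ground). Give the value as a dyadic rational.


Edges (from ground): B-R-R-B-B
By Berlekamp's sign-expansion rule, a Blue-Red Hackenbush stalk has the value of the surreal number whose sign sequence is the edge sequence with B -> + and R -> -.
Sign sequence: +--++
Trace the sign expansion in the surreal number tree, starting from 0:
Edge 1: B (sign +) -> bounds (0, +inf), value = 1
Edge 2: R (sign -) -> bounds (0, 1), value = 1/2
Edge 3: R (sign -) -> bounds (0, 1/2), value = 1/4
Edge 4: B (sign +) -> bounds (1/4, 1/2), value = 3/8
Edge 5: B (sign +) -> bounds (3/8, 1/2), value = 7/16
Game value = 7/16

7/16


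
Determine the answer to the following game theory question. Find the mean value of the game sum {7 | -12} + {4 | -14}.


G1 = {7 | -12}, G2 = {4 | -14}
Each is a switch {a | b} with numbers a > b; its mean value is (a + b)/2, and mean value is additive over game sums: m(G1 + G2) = m(G1) + m(G2).
Mean of G1 = (7 + (-12))/2 = -5/2 = -5/2
Mean of G2 = (4 + (-14))/2 = -10/2 = -5
Mean of G1 + G2 = -5/2 + -5 = -15/2

-15/2


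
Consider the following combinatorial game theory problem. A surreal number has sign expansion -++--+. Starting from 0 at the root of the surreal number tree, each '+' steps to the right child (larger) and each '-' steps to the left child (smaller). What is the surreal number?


Sign expansion: -++--+
Rule: track bounds (lo, hi), initially (-inf, +inf). On '+', the current value becomes lo and we move to the simplest number in (value, hi): value + 1 if hi = +inf, otherwise the midpoint (value + hi)/2. On '-', the current value becomes hi and we move to value - 1 if lo = -inf, otherwise the midpoint (lo + value)/2.
Start at 0.
Step 1: sign = -, move left. Bounds: (-inf, 0). Value = -1
Step 2: sign = +, move right. Bounds: (-1, 0). Value = -1/2
Step 3: sign = +, move right. Bounds: (-1/2, 0). Value = -1/4
Step 4: sign = -, move left. Bounds: (-1/2, -1/4). Value = -3/8
Step 5: sign = -, move left. Bounds: (-1/2, -3/8). Value = -7/16
Step 6: sign = +, move right. Bounds: (-7/16, -3/8). Value = -13/32
The surreal number with sign expansion -++--+ is -13/32.

-13/32


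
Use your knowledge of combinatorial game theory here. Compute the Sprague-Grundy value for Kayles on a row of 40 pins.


Kayles: a move removes 1 or 2 adjacent pins from a contiguous row.
Removing pins from a row of k leaves two independent rows (a, b) with a + b = k - 1 (one pin) or a + b = k - 2 (two pins); an end removal gives a = 0.
By Sprague-Grundy, G(k) = mex{ G(a) XOR G(b) } over all these splits. G(0) = 0.
G(1): splits (0,0):0^0=0 -> mex({0}) = 1
G(2): splits (0,1):0^1=1 (0,0):0^0=0 -> mex({0, 1}) = 2
G(3): splits (0,2):0^2=2 (1,1):1^1=0 (0,1):0^1=1 -> mex({0, 1, 2}) = 3
G(4): splits (0,3):0^3=3 (1,2):1^2=3 (0,2):0^2=2 (1,1):1^1=0 -> mex({0, 2, 3}) = 1
G(5): splits (0,4):0^1=1 (1,3):1^3=2 (2,2):2^2=0 (0,3):0^3=3 (1,2):1^2=3 -> mex({0, 1, 2, 3}) = 4
G(6) = mex({0, 1, 2, 4}) = 3
G(7) = mex({0, 1, 3, 4, 5}) = 2
G(8) = mex({0, 2, 3, 5, 6}) = 1
G(9) = mex({0, 1, 2, 3, 6, 7}) = 4
G(10) = mex({0, 1, 3, 4, 5, 7}) = 2
G(11) = mex({0, 1, 2, 3, 4, 5}) = 6
G(12) = mex({0, 1, 2, 3, 5, 6, 7}) = 4
G(13) = mex({0, 2, 3, 4, 6, 7}) = 1
G(14) = mex({0, 1, 4, 5, 6, 7}) = 2
G(15) = mex({0, 1, 2, 3, 4, 5, 6}) = 7
G(16) = mex({0, 2, 3, 5, 6, 7}) = 1
G(17) = mex({0, 1, 2, 3, 5, 6, 7}) = 4
G(18) = mex({0, 1, 2, 4, 5, 6}) = 3
G(19) = mex({0, 1, 3, 4, 5, 7}) = 2
G(20) = mex({0, 2, 3, 4, 5, 6, 7}) = 1
G(21) = mex({0, 1, 2, 3, 5, 6, 7}) = 4
G(22) = mex({0, 1, 2, 3, 4, 5, 7}) = 6
G(23) = mex({0, 1, 2, 3, 4, 5, 6}) = 7
G(24) = mex({0, 1, 2, 3, 5, 6, 7}) = 4
G(25) = mex({0, 2, 3, 4, 6, 7}) = 1
G(26) = mex({0, 1, 3, 4, 5, 6, 7}) = 2
G(27) = mex({0, 1, 2, 3, 4, 5, 6, 7}) = 8
G(28) = mex({0, 1, 2, 3, 4, 6, 7, 8}) = 5
G(29) = mex({0, 1, 2, 3, 5, 6, 7, 8, 9}) = 4
G(30) = mex({0, 1, 2, 3, 4, 5, 6, 9, 10}) = 7
G(31) = mex({0, 1, 3, 4, 5, 7, 10, 11}) = 2
G(32) = mex({0, 2, 3, 4, 5, 6, 7, 9, 11}) = 1
G(33) = mex({0, 1, 2, 3, 4, 5, 6, 7, 9, 12}) = 8
G(34) = mex({0, 1, 2, 3, 4, 5, 7, 8, 11, 12}) = 6
G(35) = mex({0, 1, 2, 3, 4, 5, 6, 8, 9, 10, 11}) = 7
G(36) = mex({0, 1, 2, 3, 5, 6, 7, 9, 10}) = 4
G(37) = mex({0, 2, 3, 4, 6, 7, 9, 10, 11, 12}) = 1
G(38) = mex({0, 1, 3, 4, 5, 6, 7, 9, 10, 11, 12}) = 2
G(39) = mex({0, 1, 2, 4, 5, 6, 7, 9, 10, 12, 14}) = 3
G(40) = mex({0, 2, 3, 4, 6, 7, 11, 12, 14}) = 1
Therefore G(40) = 1.

1


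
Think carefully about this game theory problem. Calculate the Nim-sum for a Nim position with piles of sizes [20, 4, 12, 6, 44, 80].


We need the XOR (exclusive or) of all pile sizes.
After XOR-ing pile 1 (size 20): 0 XOR 20 = 20
After XOR-ing pile 2 (size 4): 20 XOR 4 = 16
After XOR-ing pile 3 (size 12): 16 XOR 12 = 28
After XOR-ing pile 4 (size 6): 28 XOR 6 = 26
After XOR-ing pile 5 (size 44): 26 XOR 44 = 54
After XOR-ing pile 6 (size 80): 54 XOR 80 = 102
The Nim-value of this position is 102.

102


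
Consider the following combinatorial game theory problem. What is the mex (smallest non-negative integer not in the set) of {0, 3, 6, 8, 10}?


Set = {0, 3, 6, 8, 10}
0 is in the set.
1 is NOT in the set. This is the mex.
mex = 1

1


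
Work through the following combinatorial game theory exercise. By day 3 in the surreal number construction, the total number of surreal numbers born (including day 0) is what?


Day 0: {|} = 0 is born. Count = 1.
Day n: the number of surreal numbers born by day n is 2^(n+1) - 1.
By day 0: 2^1 - 1 = 1
By day 1: 2^2 - 1 = 3
By day 2: 2^3 - 1 = 7
By day 3: 2^4 - 1 = 15
By day 3: 15 surreal numbers.

15


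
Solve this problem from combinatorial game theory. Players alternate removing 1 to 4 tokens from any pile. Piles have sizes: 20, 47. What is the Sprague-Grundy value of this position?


Subtraction set: {1, 2, 3, 4}
For this subtraction set, G(n) = n mod 5 (period = max + 1 = 5).
Pile 1 (size 20): G(20) = 20 mod 5 = 0
Pile 2 (size 47): G(47) = 47 mod 5 = 2
Total Grundy value = XOR of all: 0 XOR 2 = 2

2


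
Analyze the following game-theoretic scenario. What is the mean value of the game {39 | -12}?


Game = {39 | -12}, a switch {a | b} with numbers a > b.
Its thermograph has left wall a - t and right wall b + t, which meet at t = (a - b)/2, where both equal (a + b)/2. So the mast (mean value) is at (a + b)/2.
Mean = (39 + (-12))/2 = 27/2 = 27/2

27/2


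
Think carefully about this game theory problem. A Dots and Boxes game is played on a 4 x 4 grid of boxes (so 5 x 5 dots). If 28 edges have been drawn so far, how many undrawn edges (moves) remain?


Grid: 4 x 4 boxes, i.e. 5 rows and 5 columns of dots.
Horizontal edges: (rows + 1) * cols = 5 * 4 = 20
Vertical edges: rows * (cols + 1) = 4 * 5 = 20
Total edges: 20 + 20 = 40
Edges drawn: 28
Remaining: 40 - 28 = 12

12


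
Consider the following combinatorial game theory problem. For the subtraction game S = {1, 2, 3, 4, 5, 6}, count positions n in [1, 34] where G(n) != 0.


Subtraction set S = {1, 2, 3, 4, 5, 6}, so G(n) = n mod 7.
G(n) = 0 when n is a multiple of 7.
Multiples of 7 in [1, 34]: 4
N-positions (nonzero Grundy) = 34 - 4 = 30

30


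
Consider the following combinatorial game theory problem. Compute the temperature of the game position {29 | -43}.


The game is {29 | -43}, a switch {a | b} with numbers a > b.
Cooling {a | b} by t gives {a - t | b + t}, which stops being hot when a - t = b + t, i.e. at t = (a - b)/2. So the temperature of a switch is (a - b)/2.
Temperature = (Left option - Right option) / 2
= (29 - (-43)) / 2
= 72 / 2
= 36

36


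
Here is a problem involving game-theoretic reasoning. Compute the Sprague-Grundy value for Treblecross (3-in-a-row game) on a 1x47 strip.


Treblecross: place X on empty cells; 3-in-a-row wins.
Playing within two cells of an existing X lets the opponent win at once, so sensible play treats the cells i-2..i+2 around each X as dead. The player left with no safe cell loses, so this is a normal-play take-away game on strips of safe cells.
Placing X at cell i (0-indexed) of a strip of k safe cells leaves independent strips of sizes max(0, i-2) and max(0, k-i-3). Hence G(k) = mex{ G(max(0,i-2)) XOR G(max(0,k-i-3)) : 0 <= i < k }, with G(0) = 0.
G(1): splits (0,0):0^0=0 -> mex({0}) = 1
G(2): splits (0,0):0^0=0 -> mex({0}) = 1
G(3): splits (0,0):0^0=0 -> mex({0}) = 1
G(4): splits (0,1):0^1=1 (0,0):0^0=0 -> mex({0, 1}) = 2
G(5): splits (0,2):0^1=1 (0,1):0^1=1 (0,0):0^0=0 -> mex({0, 1}) = 2
G(6) = mex({1}) = 0
G(7) = mex({0, 1, 2}) = 3
G(8) = mex({0, 1, 2}) = 3
G(9) = mex({0, 2}) = 1
G(10) = mex({0, 2, 3}) = 1
G(11) = mex({0, 3}) = 1
G(12) = mex({1, 3}) = 0
G(13) = mex({0, 1, 2, 3}) = 4
G(14) = mex({0, 1, 2}) = 3
G(15) = mex({0, 1, 2}) = 3
G(16) = mex({0, 1, 2, 4}) = 3
G(17) = mex({0, 1, 3, 4}) = 2
G(18) = mex({0, 1, 3, 4}) = 2
G(19) = mex({0, 1, 3, 5}) = 2
G(20) = mex({0, 1, 2, 3, 5}) = 4
G(21) = mex({0, 1, 2, 3, 5}) = 4
G(22) = mex({1, 2, 6}) = 0
G(23) = mex({0, 1, 2, 3, 4, 6}) = 5
G(24) = mex({0, 1, 2, 3, 4}) = 5
G(25) = mex({0, 1, 3, 4, 7}) = 2
G(26) = mex({0, 1, 3, 4, 5, 7}) = 2
G(27) = mex({0, 1, 3, 5}) = 2
G(28) = mex({0, 1, 2, 5}) = 3
G(29) = mex({0, 1, 2, 4, 5, 6}) = 3
G(30) = mex({1, 2, 4, 6}) = 0
G(31) = mex({0, 1, 2, 3, 4, 6}) = 5
G(32) = mex({1, 2, 3, 4, 7}) = 0
G(33) = mex({0, 3, 7}) = 1
G(34) = mex({0, 2, 3, 5, 7}) = 1
G(35) = mex({0, 2, 3, 5, 6}) = 1
G(36) = mex({0, 1, 2, 5, 6}) = 3
G(37) = mex({0, 1, 2, 4, 5, 6}) = 3
G(38) = mex({0, 1, 2, 4}) = 3
G(39) = mex({0, 1, 2, 3, 4, 7}) = 5
G(40) = mex({0, 1, 2, 3, 4, 5, 7}) = 6
G(41) = mex({0, 1, 2, 3, 5, 7}) = 4
G(42) = mex({0, 1, 2, 3, 5, 6, 7}) = 4
G(43) = mex({0, 2, 3, 5, 6}) = 1
G(44) = mex({1, 2, 3, 4, 5, 6}) = 0
G(45) = mex({0, 1, 2, 3, 4, 6, 7}) = 5
G(46) = mex({0, 1, 2, 3, 4, 7}) = 5
G(47) = mex({0, 1, 2, 3, 4, 5, 7}) = 6
Therefore G(47) = 6.

6


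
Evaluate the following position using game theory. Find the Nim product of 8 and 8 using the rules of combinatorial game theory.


Nim multiplication is bilinear over XOR: (u XOR v) * w = (u*w) XOR (v*w).
So we split each operand into its bit components and XOR the pairwise Nim products.
8 = 8 (as XOR of powers of 2).
8 = 8 (as XOR of powers of 2).
Using the standard Nim-product table on single bits:
  2*2 = 3,   2*4 = 8,   2*8 = 12,
  4*4 = 6,   4*8 = 11,  8*8 = 13,
and  1*x = x (identity), k*l = l*k (commutative).
Pairwise Nim products:
  8 * 8 = 13
XOR them: 13 = 13.
Result: 8 * 8 = 13 (in Nim).

13


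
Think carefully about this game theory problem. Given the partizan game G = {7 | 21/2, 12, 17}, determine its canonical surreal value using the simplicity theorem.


Left options: {7}, max = 7
Right options: {21/2, 12, 17}, min = 21/2
All options are numbers and max(Left) < min(Right), so by the simplicity theorem the value is the simplest (earliest-born) number strictly between 7 and 21/2.
Integers 8 through 10 all lie strictly between 7 and 21/2.
Among integers, the simplest (lowest birthday = smallest |n|; 0 is born on day 0, +-n on day n) is 8.
No non-integer in the interval can be simpler: if x is a non-integer in the interval, then floor(x) or ceil(x) also lies in the interval (the interval contains an integer), and both are proper prefixes of x's sign expansion, i.e. born earlier. So the game value is 8.
Game value = 8

8


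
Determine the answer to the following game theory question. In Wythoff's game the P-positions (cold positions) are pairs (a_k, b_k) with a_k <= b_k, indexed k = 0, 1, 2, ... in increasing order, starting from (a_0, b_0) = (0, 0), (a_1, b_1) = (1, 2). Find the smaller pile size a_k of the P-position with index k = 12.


By Wythoff's theorem, a_k = floor(k * phi) and b_k = floor(k * phi^2) = a_k + k, where phi = (1 + sqrt(5))/2 is the golden ratio.
phi = (1 + sqrt(5))/2 = 1.618034
k = 12
k * phi = 12 * 1.618034 = 19.416408
a_12 = floor(k * phi) = 19

19


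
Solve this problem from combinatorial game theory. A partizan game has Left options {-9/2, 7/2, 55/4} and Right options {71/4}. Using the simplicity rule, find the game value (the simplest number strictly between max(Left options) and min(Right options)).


Left options: {-9/2, 7/2, 55/4}, max = 55/4
Right options: {71/4}, min = 71/4
All options are numbers and max(Left) < min(Right), so by the simplicity theorem the value is the simplest (earliest-born) number strictly between 55/4 and 71/4.
Integers 14 through 17 all lie strictly between 55/4 and 71/4.
Among integers, the simplest (lowest birthday = smallest |n|; 0 is born on day 0, +-n on day n) is 14.
No non-integer in the interval can be simpler: if x is a non-integer in the interval, then floor(x) or ceil(x) also lies in the interval (the interval contains an integer), and both are proper prefixes of x's sign expansion, i.e. born earlier. So the game value is 14.
Game value = 14

14


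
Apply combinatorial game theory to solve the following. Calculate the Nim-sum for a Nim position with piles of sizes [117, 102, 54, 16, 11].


We need the XOR (exclusive or) of all pile sizes.
After XOR-ing pile 1 (size 117): 0 XOR 117 = 117
After XOR-ing pile 2 (size 102): 117 XOR 102 = 19
After XOR-ing pile 3 (size 54): 19 XOR 54 = 37
After XOR-ing pile 4 (size 16): 37 XOR 16 = 53
After XOR-ing pile 5 (size 11): 53 XOR 11 = 62
The Nim-value of this position is 62.

62


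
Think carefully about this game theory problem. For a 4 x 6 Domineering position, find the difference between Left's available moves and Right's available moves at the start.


Board is 4 x 6 (rows x cols).
Left (vertical) placements: (rows-1) * cols = 3 * 6 = 18
Right (horizontal) placements: rows * (cols-1) = 4 * 5 = 20
Advantage = Left - Right = 18 - 20 = -2

-2


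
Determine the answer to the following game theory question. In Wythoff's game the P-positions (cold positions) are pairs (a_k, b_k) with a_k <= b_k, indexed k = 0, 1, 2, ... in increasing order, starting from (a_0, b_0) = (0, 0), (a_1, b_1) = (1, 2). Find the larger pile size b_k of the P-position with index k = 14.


By Wythoff's theorem, a_k = floor(k * phi) and b_k = floor(k * phi^2) = a_k + k, where phi = (1 + sqrt(5))/2 is the golden ratio.
phi = (1 + sqrt(5))/2 = 1.618034
phi^2 = phi + 1 = 2.618034
k = 14
k * phi^2 = 14 * 2.618034 = 36.652476
b_14 = floor(k * phi^2) = 36 (check: a_14 + k = 22 + 14 = 36)

36


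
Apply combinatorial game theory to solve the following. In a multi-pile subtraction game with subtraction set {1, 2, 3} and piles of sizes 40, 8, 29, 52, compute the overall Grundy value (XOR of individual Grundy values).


Subtraction set: {1, 2, 3}
For this subtraction set, G(n) = n mod 4 (period = max + 1 = 4).
Pile 1 (size 40): G(40) = 40 mod 4 = 0
Pile 2 (size 8): G(8) = 8 mod 4 = 0
Pile 3 (size 29): G(29) = 29 mod 4 = 1
Pile 4 (size 52): G(52) = 52 mod 4 = 0
Total Grundy value = XOR of all: 0 XOR 0 XOR 1 XOR 0 = 1

1


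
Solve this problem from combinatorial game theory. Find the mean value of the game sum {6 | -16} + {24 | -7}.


G1 = {6 | -16}, G2 = {24 | -7}
Each is a switch {a | b} with numbers a > b; its mean value is (a + b)/2, and mean value is additive over game sums: m(G1 + G2) = m(G1) + m(G2).
Mean of G1 = (6 + (-16))/2 = -10/2 = -5
Mean of G2 = (24 + (-7))/2 = 17/2 = 17/2
Mean of G1 + G2 = -5 + 17/2 = 7/2

7/2


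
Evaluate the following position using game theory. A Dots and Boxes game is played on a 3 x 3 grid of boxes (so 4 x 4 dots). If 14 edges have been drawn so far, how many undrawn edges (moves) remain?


Grid: 3 x 3 boxes, i.e. 4 rows and 4 columns of dots.
Horizontal edges: (rows + 1) * cols = 4 * 3 = 12
Vertical edges: rows * (cols + 1) = 3 * 4 = 12
Total edges: 12 + 12 = 24
Edges drawn: 14
Remaining: 24 - 14 = 10

10


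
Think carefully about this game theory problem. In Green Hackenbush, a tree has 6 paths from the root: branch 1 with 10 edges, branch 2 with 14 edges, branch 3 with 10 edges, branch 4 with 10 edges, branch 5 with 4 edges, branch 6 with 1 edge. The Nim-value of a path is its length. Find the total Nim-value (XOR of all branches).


The tree has 6 branches from the ground vertex.
In Green Hackenbush, the Nim-value of a simple path of length k is k.
Branch 1: length 10, Nim-value = 10
Branch 2: length 14, Nim-value = 14
Branch 3: length 10, Nim-value = 10
Branch 4: length 10, Nim-value = 10
Branch 5: length 4, Nim-value = 4
Branch 6: length 1, Nim-value = 1
Total Nim-value = XOR of all branch values:
0 XOR 10 = 10
10 XOR 14 = 4
4 XOR 10 = 14
14 XOR 10 = 4
4 XOR 4 = 0
0 XOR 1 = 1
Nim-value of the tree = 1

1


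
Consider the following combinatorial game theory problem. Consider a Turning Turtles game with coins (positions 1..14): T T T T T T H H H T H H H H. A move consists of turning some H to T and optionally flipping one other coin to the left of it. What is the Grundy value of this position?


Coins: T T T T T T H H H T H H H H
Key fact: a single head at position k behaves exactly like a Nim heap of size k (turning it to T and optionally flipping a coin at j < k corresponds to moving the heap from k to j, or to 0), and heads combine as a disjunctive sum (two heads at the same place would cancel, matching j XOR j = 0). So the Nim-value is the XOR of the 1-indexed positions of the heads.
Face-up positions (1-indexed): [7, 8, 9, 11, 12, 13, 14]
XOR 0 with 7: 0 XOR 7 = 7
XOR 7 with 8: 7 XOR 8 = 15
XOR 15 with 9: 15 XOR 9 = 6
XOR 6 with 11: 6 XOR 11 = 13
XOR 13 with 12: 13 XOR 12 = 1
XOR 1 with 13: 1 XOR 13 = 12
XOR 12 with 14: 12 XOR 14 = 2
Nim-value = 2

2


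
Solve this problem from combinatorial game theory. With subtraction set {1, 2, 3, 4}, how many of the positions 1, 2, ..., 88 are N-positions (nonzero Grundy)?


Subtraction set S = {1, 2, 3, 4}, so G(n) = n mod 5.
G(n) = 0 when n is a multiple of 5.
Multiples of 5 in [1, 88]: 17
N-positions (nonzero Grundy) = 88 - 17 = 71

71


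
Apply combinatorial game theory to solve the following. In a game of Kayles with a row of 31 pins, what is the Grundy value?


Kayles: a move removes 1 or 2 adjacent pins from a contiguous row.
Removing pins from a row of k leaves two independent rows (a, b) with a + b = k - 1 (one pin) or a + b = k - 2 (two pins); an end removal gives a = 0.
By Sprague-Grundy, G(k) = mex{ G(a) XOR G(b) } over all these splits. G(0) = 0.
G(1): splits (0,0):0^0=0 -> mex({0}) = 1
G(2): splits (0,1):0^1=1 (0,0):0^0=0 -> mex({0, 1}) = 2
G(3): splits (0,2):0^2=2 (1,1):1^1=0 (0,1):0^1=1 -> mex({0, 1, 2}) = 3
G(4): splits (0,3):0^3=3 (1,2):1^2=3 (0,2):0^2=2 (1,1):1^1=0 -> mex({0, 2, 3}) = 1
G(5): splits (0,4):0^1=1 (1,3):1^3=2 (2,2):2^2=0 (0,3):0^3=3 (1,2):1^2=3 -> mex({0, 1, 2, 3}) = 4
G(6) = mex({0, 1, 2, 4}) = 3
G(7) = mex({0, 1, 3, 4, 5}) = 2
G(8) = mex({0, 2, 3, 5, 6}) = 1
G(9) = mex({0, 1, 2, 3, 6, 7}) = 4
G(10) = mex({0, 1, 3, 4, 5, 7}) = 2
G(11) = mex({0, 1, 2, 3, 4, 5}) = 6
G(12) = mex({0, 1, 2, 3, 5, 6, 7}) = 4
G(13) = mex({0, 2, 3, 4, 6, 7}) = 1
G(14) = mex({0, 1, 4, 5, 6, 7}) = 2
G(15) = mex({0, 1, 2, 3, 4, 5, 6}) = 7
G(16) = mex({0, 2, 3, 5, 6, 7}) = 1
G(17) = mex({0, 1, 2, 3, 5, 6, 7}) = 4
G(18) = mex({0, 1, 2, 4, 5, 6}) = 3
G(19) = mex({0, 1, 3, 4, 5, 7}) = 2
G(20) = mex({0, 2, 3, 4, 5, 6, 7}) = 1
G(21) = mex({0, 1, 2, 3, 5, 6, 7}) = 4
G(22) = mex({0, 1, 2, 3, 4, 5, 7}) = 6
G(23) = mex({0, 1, 2, 3, 4, 5, 6}) = 7
G(24) = mex({0, 1, 2, 3, 5, 6, 7}) = 4
G(25) = mex({0, 2, 3, 4, 6, 7}) = 1
G(26) = mex({0, 1, 3, 4, 5, 6, 7}) = 2
G(27) = mex({0, 1, 2, 3, 4, 5, 6, 7}) = 8
G(28) = mex({0, 1, 2, 3, 4, 6, 7, 8}) = 5
G(29) = mex({0, 1, 2, 3, 5, 6, 7, 8, 9}) = 4
G(30) = mex({0, 1, 2, 3, 4, 5, 6, 9, 10}) = 7
G(31) = mex({0, 1, 3, 4, 5, 7, 10, 11}) = 2
Therefore G(31) = 2.

2


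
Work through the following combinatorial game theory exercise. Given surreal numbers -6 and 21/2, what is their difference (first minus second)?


x = -6, y = 21/2
Converting to common denominator: 2
x = -12/2, y = 21/2
x - y = -6 - 21/2 = -33/2

-33/2


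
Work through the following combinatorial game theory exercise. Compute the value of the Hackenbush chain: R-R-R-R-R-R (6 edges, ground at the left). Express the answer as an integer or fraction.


Edges (from ground): R-R-R-R-R-R
By Berlekamp's sign-expansion rule, a Blue-Red Hackenbush stalk has the value of the surreal number whose sign sequence is the edge sequence with B -> + and R -> -.
Sign sequence: ------
Trace the sign expansion in the surreal number tree, starting from 0:
Edge 1: R (sign -) -> bounds (-inf, 0), value = -1
Edge 2: R (sign -) -> bounds (-inf, -1), value = -2
Edge 3: R (sign -) -> bounds (-inf, -2), value = -3
Edge 4: R (sign -) -> bounds (-inf, -3), value = -4
Edge 5: R (sign -) -> bounds (-inf, -4), value = -5
Edge 6: R (sign -) -> bounds (-inf, -5), value = -6
Game value = -6

-6


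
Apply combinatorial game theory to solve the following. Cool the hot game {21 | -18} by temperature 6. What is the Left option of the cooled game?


Original game: {21 | -18} (a switch {a | b} with a > b).
Cooling by t (for t below the temperature (a - b)/2 = 39/2) taxes each move by t: {a | b} cooled by t is {a - t | b + t}.
Cooling amount: t = 6
Cooled Left option: 21 - 6 = 15
Cooled Right option: -18 + 6 = -12
Cooled game: {15 | -12}
Left option = 15

15


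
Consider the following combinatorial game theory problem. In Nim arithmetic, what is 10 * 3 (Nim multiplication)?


Nim multiplication is bilinear over XOR: (u XOR v) * w = (u*w) XOR (v*w).
So we split each operand into its bit components and XOR the pairwise Nim products.
10 = 2 + 8 (as XOR of powers of 2).
3 = 1 + 2 (as XOR of powers of 2).
Using the standard Nim-product table on single bits:
  2*2 = 3,   2*4 = 8,   2*8 = 12,
  4*4 = 6,   4*8 = 11,  8*8 = 13,
and  1*x = x (identity), k*l = l*k (commutative).
Pairwise Nim products:
  2 * 1 = 2
  2 * 2 = 3
  8 * 1 = 8
  8 * 2 = 12
XOR them: 2 XOR 3 XOR 8 XOR 12 = 5.
Result: 10 * 3 = 5 (in Nim).

5


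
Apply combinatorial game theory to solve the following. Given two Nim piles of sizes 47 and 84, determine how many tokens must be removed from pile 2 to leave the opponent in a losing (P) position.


Piles: 47 and 84
Current XOR: 47 XOR 84 = 123 (non-zero, so this is an N-position).
To make the XOR zero, we need to find a move that balances the piles.
For pile 2 (size 84): target = 84 XOR 123 = 47
We reduce pile 2 from 84 to 47.
Tokens removed: 84 - 47 = 37
Verification: 47 XOR 47 = 0

37


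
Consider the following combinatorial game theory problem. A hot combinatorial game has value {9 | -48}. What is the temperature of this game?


The game is {9 | -48}, a switch {a | b} with numbers a > b.
Cooling {a | b} by t gives {a - t | b + t}, which stops being hot when a - t = b + t, i.e. at t = (a - b)/2. So the temperature of a switch is (a - b)/2.
Temperature = (Left option - Right option) / 2
= (9 - (-48)) / 2
= 57 / 2
= 57/2

57/2


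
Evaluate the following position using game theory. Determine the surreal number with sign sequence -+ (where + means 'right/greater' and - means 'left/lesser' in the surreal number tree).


Sign expansion: -+
Rule: track bounds (lo, hi), initially (-inf, +inf). On '+', the current value becomes lo and we move to the simplest number in (value, hi): value + 1 if hi = +inf, otherwise the midpoint (value + hi)/2. On '-', the current value becomes hi and we move to value - 1 if lo = -inf, otherwise the midpoint (lo + value)/2.
Start at 0.
Step 1: sign = -, move left. Bounds: (-inf, 0). Value = -1
Step 2: sign = +, move right. Bounds: (-1, 0). Value = -1/2
The surreal number with sign expansion -+ is -1/2.

-1/2


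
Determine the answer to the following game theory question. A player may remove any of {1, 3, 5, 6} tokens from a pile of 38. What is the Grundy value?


The subtraction set is S = {1, 3, 5, 6}.
G(k) = mex{ G(k - s) : s in S, s <= k }. We compute iteratively: G(0) = 0.
G(1) = mex({0}) = 1
G(2) = mex({1}) = 0
G(3) = mex({0}) = 1
G(4) = mex({1}) = 0
G(5) = mex({0}) = 1
G(6) = mex({0, 1}) = 2
G(7) = mex({0, 1, 2}) = 3
G(8) = mex({0, 1, 3}) = 2
G(9) = mex({0, 1, 2}) = 3
G(10) = mex({0, 1, 3}) = 2
G(11) = mex({1, 2}) = 0
G(12) = mex({0, 2, 3}) = 1
G(13) = mex({1, 2, 3}) = 0
G(14) = mex({0, 2, 3}) = 1
G(15) = mex({1, 2, 3}) = 0
G(16) = mex({0, 2}) = 1
Observe that G(11)..G(16) = 0, 1, 0, 1, 0, 1 repeats G(0)..G(5) = 0, 1, 0, 1, 0, 1.
For k >= max(S) = 6, G(k) is determined by the previous 6 values G(k-6)..G(k-1); a window of 6 consecutive values has recurred shifted by 11, so by induction G(k + 11) = G(k) for all k >= 0: the sequence is periodic from the start with period 11.
One period: G(0..10) = 0, 1, 0, 1, 0, 1, 2, 3, 2, 3, 2.
38 mod 11 = 5, so G(38) = G(5) = 1.

1


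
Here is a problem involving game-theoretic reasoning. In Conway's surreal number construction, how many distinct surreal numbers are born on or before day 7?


Day 0: {|} = 0 is born. Count = 1.
Day n: the number of surreal numbers born by day n is 2^(n+1) - 1.
By day 0: 2^1 - 1 = 1
By day 1: 2^2 - 1 = 3
By day 2: 2^3 - 1 = 7
By day 3: 2^4 - 1 = 15
By day 4: 2^5 - 1 = 31
By day 5: 2^6 - 1 = 63
By day 6: 2^7 - 1 = 127
By day 7: 2^8 - 1 = 255
By day 7: 255 surreal numbers.

255


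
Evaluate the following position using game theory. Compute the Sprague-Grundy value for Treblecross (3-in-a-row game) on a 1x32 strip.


Treblecross: place X on empty cells; 3-in-a-row wins.
Playing within two cells of an existing X lets the opponent win at once, so sensible play treats the cells i-2..i+2 around each X as dead. The player left with no safe cell loses, so this is a normal-play take-away game on strips of safe cells.
Placing X at cell i (0-indexed) of a strip of k safe cells leaves independent strips of sizes max(0, i-2) and max(0, k-i-3). Hence G(k) = mex{ G(max(0,i-2)) XOR G(max(0,k-i-3)) : 0 <= i < k }, with G(0) = 0.
G(1): splits (0,0):0^0=0 -> mex({0}) = 1
G(2): splits (0,0):0^0=0 -> mex({0}) = 1
G(3): splits (0,0):0^0=0 -> mex({0}) = 1
G(4): splits (0,1):0^1=1 (0,0):0^0=0 -> mex({0, 1}) = 2
G(5): splits (0,2):0^1=1 (0,1):0^1=1 (0,0):0^0=0 -> mex({0, 1}) = 2
G(6) = mex({1}) = 0
G(7) = mex({0, 1, 2}) = 3
G(8) = mex({0, 1, 2}) = 3
G(9) = mex({0, 2}) = 1
G(10) = mex({0, 2, 3}) = 1
G(11) = mex({0, 3}) = 1
G(12) = mex({1, 3}) = 0
G(13) = mex({0, 1, 2, 3}) = 4
G(14) = mex({0, 1, 2}) = 3
G(15) = mex({0, 1, 2}) = 3
G(16) = mex({0, 1, 2, 4}) = 3
G(17) = mex({0, 1, 3, 4}) = 2
G(18) = mex({0, 1, 3, 4}) = 2
G(19) = mex({0, 1, 3, 5}) = 2
G(20) = mex({0, 1, 2, 3, 5}) = 4
G(21) = mex({0, 1, 2, 3, 5}) = 4
G(22) = mex({1, 2, 6}) = 0
G(23) = mex({0, 1, 2, 3, 4, 6}) = 5
G(24) = mex({0, 1, 2, 3, 4}) = 5
G(25) = mex({0, 1, 3, 4, 7}) = 2
G(26) = mex({0, 1, 3, 4, 5, 7}) = 2
G(27) = mex({0, 1, 3, 5}) = 2
G(28) = mex({0, 1, 2, 5}) = 3
G(29) = mex({0, 1, 2, 4, 5, 6}) = 3
G(30) = mex({1, 2, 4, 6}) = 0
G(31) = mex({0, 1, 2, 3, 4, 6}) = 5
G(32) = mex({1, 2, 3, 4, 7}) = 0
Therefore G(32) = 0.

0
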